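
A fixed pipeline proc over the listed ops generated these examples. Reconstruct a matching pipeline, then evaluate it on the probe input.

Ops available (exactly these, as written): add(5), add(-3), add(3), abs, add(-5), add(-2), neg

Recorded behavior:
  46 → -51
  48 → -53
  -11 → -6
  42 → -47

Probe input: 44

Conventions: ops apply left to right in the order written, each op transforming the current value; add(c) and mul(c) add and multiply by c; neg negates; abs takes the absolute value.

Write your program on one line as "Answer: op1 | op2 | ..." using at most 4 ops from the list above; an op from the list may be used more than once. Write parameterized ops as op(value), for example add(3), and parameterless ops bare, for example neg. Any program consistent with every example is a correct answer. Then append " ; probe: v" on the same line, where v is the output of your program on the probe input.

add(5) | abs | neg ; probe: -49

Check, running the answer program on each example:
  46 -> 51 -> 51 -> -51
  48 -> 53 -> 53 -> -53
  -11 -> -6 -> 6 -> -6
  42 -> 47 -> 47 -> -47
  probe: 44 -> 49 -> 49 -> -49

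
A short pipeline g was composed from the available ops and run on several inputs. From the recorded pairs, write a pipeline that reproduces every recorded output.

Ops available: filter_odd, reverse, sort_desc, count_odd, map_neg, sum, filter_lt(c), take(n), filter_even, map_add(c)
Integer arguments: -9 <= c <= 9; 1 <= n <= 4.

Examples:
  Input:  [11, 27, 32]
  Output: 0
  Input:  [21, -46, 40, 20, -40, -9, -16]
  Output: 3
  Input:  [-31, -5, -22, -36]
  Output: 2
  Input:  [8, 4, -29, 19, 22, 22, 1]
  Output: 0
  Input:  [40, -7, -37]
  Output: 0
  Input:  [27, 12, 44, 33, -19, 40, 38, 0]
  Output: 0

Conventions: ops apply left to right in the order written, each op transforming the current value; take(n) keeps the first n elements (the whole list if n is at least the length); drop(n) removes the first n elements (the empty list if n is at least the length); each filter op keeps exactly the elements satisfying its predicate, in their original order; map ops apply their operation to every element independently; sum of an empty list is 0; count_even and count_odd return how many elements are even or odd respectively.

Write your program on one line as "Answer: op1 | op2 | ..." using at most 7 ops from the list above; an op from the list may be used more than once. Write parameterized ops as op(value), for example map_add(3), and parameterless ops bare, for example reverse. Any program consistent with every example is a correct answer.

reverse | map_add(3) | filter_lt(0) | sort_desc | reverse | count_odd

Check, running the answer program on each example:
  [11, 27, 32] -> [32, 27, 11] -> [35, 30, 14] -> [] -> [] -> [] -> 0
  [21, -46, 40, 20, -40, -9, -16] -> [-16, -9, -40, 20, 40, -46, 21] -> [-13, -6, -37, 23, 43, -43, 24] -> [-13, -6, -37, -43] -> [-6, -13, -37, -43] -> [-43, -37, -13, -6] -> 3
  [-31, -5, -22, -36] -> [-36, -22, -5, -31] -> [-33, -19, -2, -28] -> [-33, -19, -2, -28] -> [-2, -19, -28, -33] -> [-33, -28, -19, -2] -> 2
  [8, 4, -29, 19, 22, 22, 1] -> [1, 22, 22, 19, -29, 4, 8] -> [4, 25, 25, 22, -26, 7, 11] -> [-26] -> [-26] -> [-26] -> 0
  [40, -7, -37] -> [-37, -7, 40] -> [-34, -4, 43] -> [-34, -4] -> [-4, -34] -> [-34, -4] -> 0
  [27, 12, 44, 33, -19, 40, 38, 0] -> [0, 38, 40, -19, 33, 44, 12, 27] -> [3, 41, 43, -16, 36, 47, 15, 30] -> [-16] -> [-16] -> [-16] -> 0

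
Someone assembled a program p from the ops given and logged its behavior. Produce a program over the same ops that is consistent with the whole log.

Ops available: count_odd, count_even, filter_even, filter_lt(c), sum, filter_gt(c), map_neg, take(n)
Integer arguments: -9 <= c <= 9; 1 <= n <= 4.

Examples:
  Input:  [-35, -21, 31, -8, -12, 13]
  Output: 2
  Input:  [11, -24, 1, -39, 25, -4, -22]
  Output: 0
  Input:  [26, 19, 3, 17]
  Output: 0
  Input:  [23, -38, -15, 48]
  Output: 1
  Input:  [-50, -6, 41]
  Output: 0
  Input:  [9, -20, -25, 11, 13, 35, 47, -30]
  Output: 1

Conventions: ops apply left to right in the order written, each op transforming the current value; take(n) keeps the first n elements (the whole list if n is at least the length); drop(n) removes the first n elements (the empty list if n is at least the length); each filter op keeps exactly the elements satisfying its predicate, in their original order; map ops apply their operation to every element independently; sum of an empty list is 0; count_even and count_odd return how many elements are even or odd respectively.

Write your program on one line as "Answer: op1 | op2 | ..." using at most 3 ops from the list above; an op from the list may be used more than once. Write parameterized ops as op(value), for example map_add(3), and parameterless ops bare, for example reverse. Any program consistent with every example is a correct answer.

take(3) | filter_lt(-4) | count_odd

Check, running the answer program on each example:
  [-35, -21, 31, -8, -12, 13] -> [-35, -21, 31] -> [-35, -21] -> 2
  [11, -24, 1, -39, 25, -4, -22] -> [11, -24, 1] -> [-24] -> 0
  [26, 19, 3, 17] -> [26, 19, 3] -> [] -> 0
  [23, -38, -15, 48] -> [23, -38, -15] -> [-38, -15] -> 1
  [-50, -6, 41] -> [-50, -6, 41] -> [-50, -6] -> 0
  [9, -20, -25, 11, 13, 35, 47, -30] -> [9, -20, -25] -> [-20, -25] -> 1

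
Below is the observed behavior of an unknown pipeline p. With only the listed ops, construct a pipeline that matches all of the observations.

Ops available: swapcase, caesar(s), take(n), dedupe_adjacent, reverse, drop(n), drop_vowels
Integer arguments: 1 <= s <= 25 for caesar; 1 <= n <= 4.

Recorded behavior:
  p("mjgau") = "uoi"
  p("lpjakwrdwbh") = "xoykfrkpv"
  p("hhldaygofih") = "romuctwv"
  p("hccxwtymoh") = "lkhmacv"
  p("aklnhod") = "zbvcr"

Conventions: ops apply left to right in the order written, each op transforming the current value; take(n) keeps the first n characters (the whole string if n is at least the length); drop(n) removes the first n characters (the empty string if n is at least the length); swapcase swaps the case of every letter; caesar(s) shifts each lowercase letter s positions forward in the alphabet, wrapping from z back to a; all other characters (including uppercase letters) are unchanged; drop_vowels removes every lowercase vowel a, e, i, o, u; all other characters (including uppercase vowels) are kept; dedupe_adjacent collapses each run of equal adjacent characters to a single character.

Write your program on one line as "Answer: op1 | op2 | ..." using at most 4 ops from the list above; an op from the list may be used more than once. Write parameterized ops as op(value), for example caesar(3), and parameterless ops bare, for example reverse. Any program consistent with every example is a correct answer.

caesar(14) | dedupe_adjacent | drop(2)

Check, running the answer program on each example:
  "mjgau" -> "axuoi" -> "axuoi" -> "uoi"
  "lpjakwrdwbh" -> "zdxoykfrkpv" -> "zdxoykfrkpv" -> "xoykfrkpv"
  "hhldaygofih" -> "vvzromuctwv" -> "vzromuctwv" -> "romuctwv"
  "hccxwtymoh" -> "vqqlkhmacv" -> "vqlkhmacv" -> "lkhmacv"
  "aklnhod" -> "oyzbvcr" -> "oyzbvcr" -> "zbvcr"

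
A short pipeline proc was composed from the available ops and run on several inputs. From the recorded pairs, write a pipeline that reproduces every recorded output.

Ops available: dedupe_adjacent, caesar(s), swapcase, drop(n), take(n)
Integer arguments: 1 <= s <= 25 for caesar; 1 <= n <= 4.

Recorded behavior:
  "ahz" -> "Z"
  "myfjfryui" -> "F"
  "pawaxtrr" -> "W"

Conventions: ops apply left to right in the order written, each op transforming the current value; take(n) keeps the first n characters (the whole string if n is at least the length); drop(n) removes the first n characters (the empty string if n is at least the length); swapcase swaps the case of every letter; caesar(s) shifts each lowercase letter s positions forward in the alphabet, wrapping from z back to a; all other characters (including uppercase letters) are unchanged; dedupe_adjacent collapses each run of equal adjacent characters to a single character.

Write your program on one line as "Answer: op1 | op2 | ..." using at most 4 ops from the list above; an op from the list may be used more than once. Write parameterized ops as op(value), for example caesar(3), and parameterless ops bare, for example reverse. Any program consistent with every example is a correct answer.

drop(2) | swapcase | take(1)

Check, running the answer program on each example:
  "ahz" -> "z" -> "Z" -> "Z"
  "myfjfryui" -> "fjfryui" -> "FJFRYUI" -> "F"
  "pawaxtrr" -> "waxtrr" -> "WAXTRR" -> "W"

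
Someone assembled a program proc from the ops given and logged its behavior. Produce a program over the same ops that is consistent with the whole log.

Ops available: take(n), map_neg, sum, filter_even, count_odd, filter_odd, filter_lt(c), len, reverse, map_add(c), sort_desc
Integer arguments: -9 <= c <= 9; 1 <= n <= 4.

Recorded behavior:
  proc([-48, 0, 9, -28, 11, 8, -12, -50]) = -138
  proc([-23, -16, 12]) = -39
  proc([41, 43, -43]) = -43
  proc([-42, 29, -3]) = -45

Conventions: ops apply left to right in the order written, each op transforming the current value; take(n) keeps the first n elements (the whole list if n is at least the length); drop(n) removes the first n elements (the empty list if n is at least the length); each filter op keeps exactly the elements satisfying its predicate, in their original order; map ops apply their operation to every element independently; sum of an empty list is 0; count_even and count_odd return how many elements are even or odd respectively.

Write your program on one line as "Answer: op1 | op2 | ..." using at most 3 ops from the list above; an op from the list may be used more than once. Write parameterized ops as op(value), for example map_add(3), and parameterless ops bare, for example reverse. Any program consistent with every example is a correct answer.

filter_lt(-2) | sort_desc | sum

Check, running the answer program on each example:
  [-48, 0, 9, -28, 11, 8, -12, -50] -> [-48, -28, -12, -50] -> [-12, -28, -48, -50] -> -138
  [-23, -16, 12] -> [-23, -16] -> [-16, -23] -> -39
  [41, 43, -43] -> [-43] -> [-43] -> -43
  [-42, 29, -3] -> [-42, -3] -> [-3, -42] -> -45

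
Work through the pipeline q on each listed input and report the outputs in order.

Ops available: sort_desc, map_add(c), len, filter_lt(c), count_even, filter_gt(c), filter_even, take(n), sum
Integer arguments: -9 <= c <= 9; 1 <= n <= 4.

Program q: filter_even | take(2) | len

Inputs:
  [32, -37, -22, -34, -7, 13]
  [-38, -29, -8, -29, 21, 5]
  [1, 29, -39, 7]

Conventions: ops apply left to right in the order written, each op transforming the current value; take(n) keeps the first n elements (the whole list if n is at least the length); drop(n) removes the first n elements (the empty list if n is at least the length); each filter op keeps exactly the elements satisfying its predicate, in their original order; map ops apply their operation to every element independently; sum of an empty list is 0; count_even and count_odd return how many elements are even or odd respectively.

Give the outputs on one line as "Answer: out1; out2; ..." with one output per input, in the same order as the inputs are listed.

2; 2; 0

Execution, op by op:
  [32, -37, -22, -34, -7, 13] -> [32, -22, -34] -> [32, -22] -> 2
  [-38, -29, -8, -29, 21, 5] -> [-38, -8] -> [-38, -8] -> 2
  [1, 29, -39, 7] -> [] -> [] -> 0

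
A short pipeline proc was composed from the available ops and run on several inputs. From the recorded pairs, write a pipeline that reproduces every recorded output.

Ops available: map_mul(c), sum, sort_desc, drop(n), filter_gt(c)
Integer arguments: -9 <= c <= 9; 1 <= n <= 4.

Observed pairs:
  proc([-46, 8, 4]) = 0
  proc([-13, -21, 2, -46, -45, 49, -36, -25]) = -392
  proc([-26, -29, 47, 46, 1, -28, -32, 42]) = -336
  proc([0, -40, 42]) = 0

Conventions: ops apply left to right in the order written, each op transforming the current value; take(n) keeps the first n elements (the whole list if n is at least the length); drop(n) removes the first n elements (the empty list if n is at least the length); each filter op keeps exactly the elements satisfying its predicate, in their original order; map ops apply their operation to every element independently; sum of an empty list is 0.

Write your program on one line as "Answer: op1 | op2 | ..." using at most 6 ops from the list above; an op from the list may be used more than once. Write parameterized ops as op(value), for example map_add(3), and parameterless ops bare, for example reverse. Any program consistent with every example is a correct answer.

drop(3) | drop(1) | filter_gt(2) | map_mul(-8) | sum

Check, running the answer program on each example:
  [-46, 8, 4] -> [] -> [] -> [] -> [] -> 0
  [-13, -21, 2, -46, -45, 49, -36, -25] -> [-46, -45, 49, -36, -25] -> [-45, 49, -36, -25] -> [49] -> [-392] -> -392
  [-26, -29, 47, 46, 1, -28, -32, 42] -> [46, 1, -28, -32, 42] -> [1, -28, -32, 42] -> [42] -> [-336] -> -336
  [0, -40, 42] -> [] -> [] -> [] -> [] -> 0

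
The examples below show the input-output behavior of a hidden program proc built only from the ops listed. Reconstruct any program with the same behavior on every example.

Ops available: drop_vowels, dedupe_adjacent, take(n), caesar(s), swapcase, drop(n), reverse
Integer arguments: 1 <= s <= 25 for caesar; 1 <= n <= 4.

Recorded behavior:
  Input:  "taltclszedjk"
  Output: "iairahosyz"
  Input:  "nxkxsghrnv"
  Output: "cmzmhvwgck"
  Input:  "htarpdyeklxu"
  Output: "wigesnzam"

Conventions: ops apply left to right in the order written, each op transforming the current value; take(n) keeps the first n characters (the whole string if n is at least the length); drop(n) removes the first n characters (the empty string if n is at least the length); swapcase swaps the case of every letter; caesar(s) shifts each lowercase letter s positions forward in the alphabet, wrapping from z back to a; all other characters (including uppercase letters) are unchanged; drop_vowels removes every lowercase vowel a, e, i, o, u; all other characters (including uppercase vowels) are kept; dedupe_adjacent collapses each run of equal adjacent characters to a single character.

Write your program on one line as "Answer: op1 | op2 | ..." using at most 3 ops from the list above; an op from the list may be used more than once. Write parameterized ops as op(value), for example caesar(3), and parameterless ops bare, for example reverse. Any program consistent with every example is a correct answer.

drop_vowels | caesar(15)

Check, running the answer program on each example:
  "taltclszedjk" -> "tltclszdjk" -> "iairahosyz"
  "nxkxsghrnv" -> "nxkxsghrnv" -> "cmzmhvwgck"
  "htarpdyeklxu" -> "htrpdyklx" -> "wigesnzam"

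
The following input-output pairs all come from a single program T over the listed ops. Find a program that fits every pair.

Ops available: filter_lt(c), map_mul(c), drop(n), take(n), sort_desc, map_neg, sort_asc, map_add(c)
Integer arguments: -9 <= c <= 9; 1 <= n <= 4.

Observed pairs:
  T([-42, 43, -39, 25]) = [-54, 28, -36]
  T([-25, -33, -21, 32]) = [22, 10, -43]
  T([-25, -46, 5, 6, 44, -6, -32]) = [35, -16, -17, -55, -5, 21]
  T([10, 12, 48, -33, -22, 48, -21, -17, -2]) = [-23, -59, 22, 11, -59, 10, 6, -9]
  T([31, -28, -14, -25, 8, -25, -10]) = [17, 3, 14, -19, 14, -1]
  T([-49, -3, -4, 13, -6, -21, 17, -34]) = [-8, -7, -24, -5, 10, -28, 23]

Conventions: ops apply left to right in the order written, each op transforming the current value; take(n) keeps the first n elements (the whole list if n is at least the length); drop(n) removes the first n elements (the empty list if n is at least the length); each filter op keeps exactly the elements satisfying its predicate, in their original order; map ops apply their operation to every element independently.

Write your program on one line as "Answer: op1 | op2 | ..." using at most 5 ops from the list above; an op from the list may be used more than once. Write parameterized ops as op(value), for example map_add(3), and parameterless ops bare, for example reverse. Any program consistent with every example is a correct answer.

map_add(2) | map_neg | map_add(-9) | drop(1)

Check, running the answer program on each example:
  [-42, 43, -39, 25] -> [-40, 45, -37, 27] -> [40, -45, 37, -27] -> [31, -54, 28, -36] -> [-54, 28, -36]
  [-25, -33, -21, 32] -> [-23, -31, -19, 34] -> [23, 31, 19, -34] -> [14, 22, 10, -43] -> [22, 10, -43]
  [-25, -46, 5, 6, 44, -6, -32] -> [-23, -44, 7, 8, 46, -4, -30] -> [23, 44, -7, -8, -46, 4, 30] -> [14, 35, -16, -17, -55, -5, 21] -> [35, -16, -17, -55, -5, 21]
  [10, 12, 48, -33, -22, 48, -21, -17, -2] -> [12, 14, 50, -31, -20, 50, -19, -15, 0] -> [-12, -14, -50, 31, 20, -50, 19, 15, 0] -> [-21, -23, -59, 22, 11, -59, 10, 6, -9] -> [-23, -59, 22, 11, -59, 10, 6, -9]
  [31, -28, -14, -25, 8, -25, -10] -> [33, -26, -12, -23, 10, -23, -8] -> [-33, 26, 12, 23, -10, 23, 8] -> [-42, 17, 3, 14, -19, 14, -1] -> [17, 3, 14, -19, 14, -1]
  [-49, -3, -4, 13, -6, -21, 17, -34] -> [-47, -1, -2, 15, -4, -19, 19, -32] -> [47, 1, 2, -15, 4, 19, -19, 32] -> [38, -8, -7, -24, -5, 10, -28, 23] -> [-8, -7, -24, -5, 10, -28, 23]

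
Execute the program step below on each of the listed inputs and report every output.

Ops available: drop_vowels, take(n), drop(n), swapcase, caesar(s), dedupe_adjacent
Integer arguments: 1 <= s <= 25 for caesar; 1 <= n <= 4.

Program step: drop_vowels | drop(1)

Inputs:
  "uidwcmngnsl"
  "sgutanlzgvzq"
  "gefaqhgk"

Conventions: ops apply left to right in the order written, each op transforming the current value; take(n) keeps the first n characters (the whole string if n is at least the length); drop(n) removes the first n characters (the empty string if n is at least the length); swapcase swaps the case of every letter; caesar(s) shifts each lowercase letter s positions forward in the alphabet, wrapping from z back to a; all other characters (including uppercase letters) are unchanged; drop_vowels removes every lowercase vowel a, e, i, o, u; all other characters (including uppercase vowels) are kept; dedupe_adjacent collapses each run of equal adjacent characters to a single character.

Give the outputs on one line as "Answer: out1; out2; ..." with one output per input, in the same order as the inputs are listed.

Execution, op by op:
  "uidwcmngnsl" -> "dwcmngnsl" -> "wcmngnsl"
  "sgutanlzgvzq" -> "sgtnlzgvzq" -> "gtnlzgvzq"
  "gefaqhgk" -> "gfqhgk" -> "fqhgk"

"wcmngnsl"; "gtnlzgvzq"; "fqhgk"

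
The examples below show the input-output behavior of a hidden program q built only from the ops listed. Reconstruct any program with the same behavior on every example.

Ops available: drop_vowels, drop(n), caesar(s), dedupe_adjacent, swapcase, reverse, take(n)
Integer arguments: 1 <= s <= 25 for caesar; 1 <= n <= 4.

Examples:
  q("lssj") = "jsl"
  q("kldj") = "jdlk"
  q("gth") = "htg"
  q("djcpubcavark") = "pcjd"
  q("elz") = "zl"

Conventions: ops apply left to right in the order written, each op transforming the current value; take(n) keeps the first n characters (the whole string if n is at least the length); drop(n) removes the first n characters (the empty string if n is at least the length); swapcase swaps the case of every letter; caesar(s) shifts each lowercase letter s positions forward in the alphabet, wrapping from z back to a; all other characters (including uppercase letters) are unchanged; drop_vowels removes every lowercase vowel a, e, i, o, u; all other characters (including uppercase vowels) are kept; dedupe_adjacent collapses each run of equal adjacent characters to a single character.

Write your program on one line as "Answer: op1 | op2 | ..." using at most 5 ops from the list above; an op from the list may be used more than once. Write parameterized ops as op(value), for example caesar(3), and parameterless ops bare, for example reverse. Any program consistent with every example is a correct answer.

take(4) | drop_vowels | reverse | dedupe_adjacent

Check, running the answer program on each example:
  "lssj" -> "lssj" -> "lssj" -> "jssl" -> "jsl"
  "kldj" -> "kldj" -> "kldj" -> "jdlk" -> "jdlk"
  "gth" -> "gth" -> "gth" -> "htg" -> "htg"
  "djcpubcavark" -> "djcp" -> "djcp" -> "pcjd" -> "pcjd"
  "elz" -> "elz" -> "lz" -> "zl" -> "zl"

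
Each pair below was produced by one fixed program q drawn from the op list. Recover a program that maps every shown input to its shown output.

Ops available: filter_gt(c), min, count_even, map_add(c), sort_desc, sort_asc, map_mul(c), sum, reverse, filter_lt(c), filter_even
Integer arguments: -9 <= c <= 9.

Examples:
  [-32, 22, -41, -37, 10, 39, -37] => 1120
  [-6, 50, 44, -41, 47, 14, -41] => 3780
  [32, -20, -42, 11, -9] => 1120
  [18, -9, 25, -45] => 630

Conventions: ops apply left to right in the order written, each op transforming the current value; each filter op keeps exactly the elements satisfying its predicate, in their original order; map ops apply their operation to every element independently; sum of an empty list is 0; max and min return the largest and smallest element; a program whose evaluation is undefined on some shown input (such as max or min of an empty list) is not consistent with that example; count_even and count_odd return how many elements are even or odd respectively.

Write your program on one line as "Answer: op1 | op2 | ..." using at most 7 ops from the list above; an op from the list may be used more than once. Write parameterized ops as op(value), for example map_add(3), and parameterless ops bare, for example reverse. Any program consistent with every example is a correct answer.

filter_gt(4) | filter_even | map_mul(7) | reverse | map_mul(5) | sum

Check, running the answer program on each example:
  [-32, 22, -41, -37, 10, 39, -37] -> [22, 10, 39] -> [22, 10] -> [154, 70] -> [70, 154] -> [350, 770] -> 1120
  [-6, 50, 44, -41, 47, 14, -41] -> [50, 44, 47, 14] -> [50, 44, 14] -> [350, 308, 98] -> [98, 308, 350] -> [490, 1540, 1750] -> 3780
  [32, -20, -42, 11, -9] -> [32, 11] -> [32] -> [224] -> [224] -> [1120] -> 1120
  [18, -9, 25, -45] -> [18, 25] -> [18] -> [126] -> [126] -> [630] -> 630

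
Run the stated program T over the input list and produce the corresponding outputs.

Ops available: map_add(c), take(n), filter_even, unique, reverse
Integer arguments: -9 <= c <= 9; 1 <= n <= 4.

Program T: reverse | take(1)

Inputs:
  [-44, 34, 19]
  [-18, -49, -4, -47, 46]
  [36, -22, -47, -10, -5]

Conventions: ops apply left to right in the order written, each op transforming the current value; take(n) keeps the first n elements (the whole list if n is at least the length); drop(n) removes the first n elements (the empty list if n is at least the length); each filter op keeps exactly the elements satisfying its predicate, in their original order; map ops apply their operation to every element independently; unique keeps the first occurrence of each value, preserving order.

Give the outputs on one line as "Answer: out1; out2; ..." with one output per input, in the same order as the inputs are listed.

Execution, op by op:
  [-44, 34, 19] -> [19, 34, -44] -> [19]
  [-18, -49, -4, -47, 46] -> [46, -47, -4, -49, -18] -> [46]
  [36, -22, -47, -10, -5] -> [-5, -10, -47, -22, 36] -> [-5]

[19]; [46]; [-5]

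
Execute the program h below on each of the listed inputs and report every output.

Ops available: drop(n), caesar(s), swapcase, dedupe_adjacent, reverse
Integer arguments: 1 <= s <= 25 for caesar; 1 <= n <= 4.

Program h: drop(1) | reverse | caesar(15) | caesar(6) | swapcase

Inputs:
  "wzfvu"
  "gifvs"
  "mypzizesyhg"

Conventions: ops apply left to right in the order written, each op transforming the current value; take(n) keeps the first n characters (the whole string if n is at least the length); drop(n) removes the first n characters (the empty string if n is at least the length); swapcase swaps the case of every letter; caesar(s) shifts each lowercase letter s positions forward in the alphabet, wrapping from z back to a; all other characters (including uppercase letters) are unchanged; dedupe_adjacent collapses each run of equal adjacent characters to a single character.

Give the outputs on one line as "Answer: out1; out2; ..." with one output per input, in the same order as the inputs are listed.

"PQAU"; "NQAD"; "BCTNZUDUKT"

Execution, op by op:
  "wzfvu" -> "zfvu" -> "uvfz" -> "jkuo" -> "pqau" -> "PQAU"
  "gifvs" -> "ifvs" -> "svfi" -> "hkux" -> "nqad" -> "NQAD"
  "mypzizesyhg" -> "ypzizesyhg" -> "ghysezizpy" -> "vwnhtoxoen" -> "bctnzudukt" -> "BCTNZUDUKT"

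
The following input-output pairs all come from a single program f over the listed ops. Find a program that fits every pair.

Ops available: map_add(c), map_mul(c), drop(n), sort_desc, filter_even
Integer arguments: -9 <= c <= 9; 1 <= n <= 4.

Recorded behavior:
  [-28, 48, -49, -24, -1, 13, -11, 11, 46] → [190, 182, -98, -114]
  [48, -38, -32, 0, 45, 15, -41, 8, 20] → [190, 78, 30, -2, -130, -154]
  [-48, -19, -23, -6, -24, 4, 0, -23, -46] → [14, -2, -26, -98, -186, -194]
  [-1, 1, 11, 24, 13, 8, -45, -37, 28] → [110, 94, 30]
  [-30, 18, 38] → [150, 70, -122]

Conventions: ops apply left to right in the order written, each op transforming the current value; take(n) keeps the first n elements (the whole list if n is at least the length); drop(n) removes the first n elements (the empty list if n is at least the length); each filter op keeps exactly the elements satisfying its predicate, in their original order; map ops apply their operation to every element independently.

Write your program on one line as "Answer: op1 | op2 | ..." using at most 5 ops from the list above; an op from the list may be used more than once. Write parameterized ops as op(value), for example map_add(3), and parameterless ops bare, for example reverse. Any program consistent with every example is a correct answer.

filter_even | sort_desc | map_mul(4) | map_add(-2)

Check, running the answer program on each example:
  [-28, 48, -49, -24, -1, 13, -11, 11, 46] -> [-28, 48, -24, 46] -> [48, 46, -24, -28] -> [192, 184, -96, -112] -> [190, 182, -98, -114]
  [48, -38, -32, 0, 45, 15, -41, 8, 20] -> [48, -38, -32, 0, 8, 20] -> [48, 20, 8, 0, -32, -38] -> [192, 80, 32, 0, -128, -152] -> [190, 78, 30, -2, -130, -154]
  [-48, -19, -23, -6, -24, 4, 0, -23, -46] -> [-48, -6, -24, 4, 0, -46] -> [4, 0, -6, -24, -46, -48] -> [16, 0, -24, -96, -184, -192] -> [14, -2, -26, -98, -186, -194]
  [-1, 1, 11, 24, 13, 8, -45, -37, 28] -> [24, 8, 28] -> [28, 24, 8] -> [112, 96, 32] -> [110, 94, 30]
  [-30, 18, 38] -> [-30, 18, 38] -> [38, 18, -30] -> [152, 72, -120] -> [150, 70, -122]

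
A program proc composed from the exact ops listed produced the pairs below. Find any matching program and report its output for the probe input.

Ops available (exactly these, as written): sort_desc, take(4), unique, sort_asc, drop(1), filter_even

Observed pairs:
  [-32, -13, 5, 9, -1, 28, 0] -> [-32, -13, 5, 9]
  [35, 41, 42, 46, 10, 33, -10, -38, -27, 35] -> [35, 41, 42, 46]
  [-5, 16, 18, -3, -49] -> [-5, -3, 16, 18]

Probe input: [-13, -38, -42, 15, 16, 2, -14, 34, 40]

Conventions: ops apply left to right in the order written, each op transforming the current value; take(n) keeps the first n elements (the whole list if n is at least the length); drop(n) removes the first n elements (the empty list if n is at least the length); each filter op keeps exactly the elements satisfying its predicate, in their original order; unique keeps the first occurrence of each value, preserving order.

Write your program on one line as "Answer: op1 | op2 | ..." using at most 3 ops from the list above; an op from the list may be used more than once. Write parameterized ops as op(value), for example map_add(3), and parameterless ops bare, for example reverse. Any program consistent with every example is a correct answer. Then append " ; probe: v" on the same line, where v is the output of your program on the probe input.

unique | take(4) | sort_asc ; probe: [-42, -38, -13, 15]

Check, running the answer program on each example:
  [-32, -13, 5, 9, -1, 28, 0] -> [-32, -13, 5, 9, -1, 28, 0] -> [-32, -13, 5, 9] -> [-32, -13, 5, 9]
  [35, 41, 42, 46, 10, 33, -10, -38, -27, 35] -> [35, 41, 42, 46, 10, 33, -10, -38, -27] -> [35, 41, 42, 46] -> [35, 41, 42, 46]
  [-5, 16, 18, -3, -49] -> [-5, 16, 18, -3, -49] -> [-5, 16, 18, -3] -> [-5, -3, 16, 18]
  probe: [-13, -38, -42, 15, 16, 2, -14, 34, 40] -> [-13, -38, -42, 15, 16, 2, -14, 34, 40] -> [-13, -38, -42, 15] -> [-42, -38, -13, 15]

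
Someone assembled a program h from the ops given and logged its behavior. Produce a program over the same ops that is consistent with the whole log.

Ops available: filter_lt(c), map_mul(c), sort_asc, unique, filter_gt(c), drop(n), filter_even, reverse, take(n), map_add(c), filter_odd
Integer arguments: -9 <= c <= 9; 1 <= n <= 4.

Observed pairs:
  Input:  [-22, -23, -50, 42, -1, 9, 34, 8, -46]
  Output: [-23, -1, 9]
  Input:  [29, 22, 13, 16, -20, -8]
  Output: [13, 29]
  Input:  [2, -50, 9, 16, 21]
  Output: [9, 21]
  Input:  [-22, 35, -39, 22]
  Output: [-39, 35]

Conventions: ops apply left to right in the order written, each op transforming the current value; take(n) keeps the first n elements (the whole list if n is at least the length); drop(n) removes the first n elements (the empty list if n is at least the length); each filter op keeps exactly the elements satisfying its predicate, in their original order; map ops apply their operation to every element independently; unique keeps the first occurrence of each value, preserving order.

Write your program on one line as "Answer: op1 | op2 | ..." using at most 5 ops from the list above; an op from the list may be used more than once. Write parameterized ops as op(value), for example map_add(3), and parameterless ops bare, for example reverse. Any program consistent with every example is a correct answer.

sort_asc | reverse | filter_odd | reverse

Check, running the answer program on each example:
  [-22, -23, -50, 42, -1, 9, 34, 8, -46] -> [-50, -46, -23, -22, -1, 8, 9, 34, 42] -> [42, 34, 9, 8, -1, -22, -23, -46, -50] -> [9, -1, -23] -> [-23, -1, 9]
  [29, 22, 13, 16, -20, -8] -> [-20, -8, 13, 16, 22, 29] -> [29, 22, 16, 13, -8, -20] -> [29, 13] -> [13, 29]
  [2, -50, 9, 16, 21] -> [-50, 2, 9, 16, 21] -> [21, 16, 9, 2, -50] -> [21, 9] -> [9, 21]
  [-22, 35, -39, 22] -> [-39, -22, 22, 35] -> [35, 22, -22, -39] -> [35, -39] -> [-39, 35]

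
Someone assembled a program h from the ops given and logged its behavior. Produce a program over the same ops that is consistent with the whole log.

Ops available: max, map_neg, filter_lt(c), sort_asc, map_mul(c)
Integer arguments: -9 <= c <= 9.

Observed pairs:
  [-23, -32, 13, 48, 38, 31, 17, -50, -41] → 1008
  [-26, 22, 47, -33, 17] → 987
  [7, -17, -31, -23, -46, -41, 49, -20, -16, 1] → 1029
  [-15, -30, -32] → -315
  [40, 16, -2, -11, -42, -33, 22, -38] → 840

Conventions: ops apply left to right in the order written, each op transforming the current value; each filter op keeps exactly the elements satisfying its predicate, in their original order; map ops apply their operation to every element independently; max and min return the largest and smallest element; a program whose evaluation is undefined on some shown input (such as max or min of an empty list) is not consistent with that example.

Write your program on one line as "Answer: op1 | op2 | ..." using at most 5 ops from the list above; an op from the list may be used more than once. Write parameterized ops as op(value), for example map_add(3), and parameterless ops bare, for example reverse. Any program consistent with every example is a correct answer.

map_neg | map_mul(-3) | map_mul(7) | max

Check, running the answer program on each example:
  [-23, -32, 13, 48, 38, 31, 17, -50, -41] -> [23, 32, -13, -48, -38, -31, -17, 50, 41] -> [-69, -96, 39, 144, 114, 93, 51, -150, -123] -> [-483, -672, 273, 1008, 798, 651, 357, -1050, -861] -> 1008
  [-26, 22, 47, -33, 17] -> [26, -22, -47, 33, -17] -> [-78, 66, 141, -99, 51] -> [-546, 462, 987, -693, 357] -> 987
  [7, -17, -31, -23, -46, -41, 49, -20, -16, 1] -> [-7, 17, 31, 23, 46, 41, -49, 20, 16, -1] -> [21, -51, -93, -69, -138, -123, 147, -60, -48, 3] -> [147, -357, -651, -483, -966, -861, 1029, -420, -336, 21] -> 1029
  [-15, -30, -32] -> [15, 30, 32] -> [-45, -90, -96] -> [-315, -630, -672] -> -315
  [40, 16, -2, -11, -42, -33, 22, -38] -> [-40, -16, 2, 11, 42, 33, -22, 38] -> [120, 48, -6, -33, -126, -99, 66, -114] -> [840, 336, -42, -231, -882, -693, 462, -798] -> 840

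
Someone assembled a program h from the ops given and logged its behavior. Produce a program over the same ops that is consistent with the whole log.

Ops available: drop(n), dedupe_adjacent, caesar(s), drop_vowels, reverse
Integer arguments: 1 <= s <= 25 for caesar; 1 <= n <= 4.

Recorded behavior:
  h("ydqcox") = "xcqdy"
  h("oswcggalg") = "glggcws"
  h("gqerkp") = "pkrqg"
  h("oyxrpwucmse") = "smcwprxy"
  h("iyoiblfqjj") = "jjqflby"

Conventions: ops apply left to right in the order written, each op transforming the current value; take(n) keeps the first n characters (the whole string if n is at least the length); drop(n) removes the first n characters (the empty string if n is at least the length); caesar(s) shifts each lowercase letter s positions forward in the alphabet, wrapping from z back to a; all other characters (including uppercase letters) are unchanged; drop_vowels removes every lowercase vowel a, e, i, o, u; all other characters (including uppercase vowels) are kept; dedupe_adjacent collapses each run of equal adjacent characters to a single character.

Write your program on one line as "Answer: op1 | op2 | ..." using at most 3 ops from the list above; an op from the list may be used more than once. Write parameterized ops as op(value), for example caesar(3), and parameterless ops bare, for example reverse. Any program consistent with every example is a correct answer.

drop_vowels | reverse

Check, running the answer program on each example:
  "ydqcox" -> "ydqcx" -> "xcqdy"
  "oswcggalg" -> "swcgglg" -> "glggcws"
  "gqerkp" -> "gqrkp" -> "pkrqg"
  "oyxrpwucmse" -> "yxrpwcms" -> "smcwprxy"
  "iyoiblfqjj" -> "yblfqjj" -> "jjqflby"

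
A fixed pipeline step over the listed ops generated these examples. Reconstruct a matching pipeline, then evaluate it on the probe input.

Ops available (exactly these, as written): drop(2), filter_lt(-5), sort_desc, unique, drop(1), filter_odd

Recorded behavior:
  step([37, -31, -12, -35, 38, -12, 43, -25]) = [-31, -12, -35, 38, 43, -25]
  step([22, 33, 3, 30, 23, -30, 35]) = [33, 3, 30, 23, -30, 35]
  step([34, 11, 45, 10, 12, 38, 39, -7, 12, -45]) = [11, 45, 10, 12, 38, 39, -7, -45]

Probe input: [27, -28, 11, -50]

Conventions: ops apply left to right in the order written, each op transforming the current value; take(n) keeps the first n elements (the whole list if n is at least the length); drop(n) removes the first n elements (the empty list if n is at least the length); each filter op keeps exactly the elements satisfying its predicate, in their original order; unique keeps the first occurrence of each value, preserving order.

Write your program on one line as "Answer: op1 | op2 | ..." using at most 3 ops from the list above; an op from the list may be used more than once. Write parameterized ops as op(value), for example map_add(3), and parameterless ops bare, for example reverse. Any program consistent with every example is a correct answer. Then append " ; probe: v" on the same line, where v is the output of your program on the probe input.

drop(1) | unique ; probe: [-28, 11, -50]

Check, running the answer program on each example:
  [37, -31, -12, -35, 38, -12, 43, -25] -> [-31, -12, -35, 38, -12, 43, -25] -> [-31, -12, -35, 38, 43, -25]
  [22, 33, 3, 30, 23, -30, 35] -> [33, 3, 30, 23, -30, 35] -> [33, 3, 30, 23, -30, 35]
  [34, 11, 45, 10, 12, 38, 39, -7, 12, -45] -> [11, 45, 10, 12, 38, 39, -7, 12, -45] -> [11, 45, 10, 12, 38, 39, -7, -45]
  probe: [27, -28, 11, -50] -> [-28, 11, -50] -> [-28, 11, -50]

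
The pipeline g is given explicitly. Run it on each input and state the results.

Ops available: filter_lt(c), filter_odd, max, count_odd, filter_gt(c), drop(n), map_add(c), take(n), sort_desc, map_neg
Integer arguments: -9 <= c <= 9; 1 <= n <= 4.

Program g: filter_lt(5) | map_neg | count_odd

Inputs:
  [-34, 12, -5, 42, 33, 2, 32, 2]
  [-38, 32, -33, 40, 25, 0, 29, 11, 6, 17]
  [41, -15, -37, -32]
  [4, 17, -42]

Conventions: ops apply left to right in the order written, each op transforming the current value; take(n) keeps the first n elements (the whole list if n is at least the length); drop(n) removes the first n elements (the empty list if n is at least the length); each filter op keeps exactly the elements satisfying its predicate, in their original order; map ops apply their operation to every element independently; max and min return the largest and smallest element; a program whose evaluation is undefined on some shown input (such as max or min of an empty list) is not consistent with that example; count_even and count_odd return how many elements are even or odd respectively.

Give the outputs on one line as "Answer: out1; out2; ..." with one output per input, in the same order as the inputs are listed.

1; 1; 2; 0

Execution, op by op:
  [-34, 12, -5, 42, 33, 2, 32, 2] -> [-34, -5, 2, 2] -> [34, 5, -2, -2] -> 1
  [-38, 32, -33, 40, 25, 0, 29, 11, 6, 17] -> [-38, -33, 0] -> [38, 33, 0] -> 1
  [41, -15, -37, -32] -> [-15, -37, -32] -> [15, 37, 32] -> 2
  [4, 17, -42] -> [4, -42] -> [-4, 42] -> 0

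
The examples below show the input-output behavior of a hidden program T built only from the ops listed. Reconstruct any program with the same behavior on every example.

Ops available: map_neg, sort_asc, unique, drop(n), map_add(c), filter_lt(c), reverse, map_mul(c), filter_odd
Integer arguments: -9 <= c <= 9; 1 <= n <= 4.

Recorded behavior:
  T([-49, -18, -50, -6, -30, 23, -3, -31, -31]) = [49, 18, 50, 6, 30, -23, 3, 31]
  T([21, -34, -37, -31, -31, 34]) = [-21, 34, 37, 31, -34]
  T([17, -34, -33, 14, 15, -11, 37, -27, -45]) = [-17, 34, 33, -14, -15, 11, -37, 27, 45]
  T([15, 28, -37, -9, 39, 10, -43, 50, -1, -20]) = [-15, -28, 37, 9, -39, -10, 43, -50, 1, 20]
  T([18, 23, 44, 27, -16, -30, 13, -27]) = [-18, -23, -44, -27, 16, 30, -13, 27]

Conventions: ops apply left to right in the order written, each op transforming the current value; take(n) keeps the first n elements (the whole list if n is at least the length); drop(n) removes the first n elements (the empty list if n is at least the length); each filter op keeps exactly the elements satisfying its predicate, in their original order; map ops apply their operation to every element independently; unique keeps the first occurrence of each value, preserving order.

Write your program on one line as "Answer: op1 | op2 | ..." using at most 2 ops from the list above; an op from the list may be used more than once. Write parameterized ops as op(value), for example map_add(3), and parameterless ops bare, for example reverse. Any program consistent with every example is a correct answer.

map_neg | unique

Check, running the answer program on each example:
  [-49, -18, -50, -6, -30, 23, -3, -31, -31] -> [49, 18, 50, 6, 30, -23, 3, 31, 31] -> [49, 18, 50, 6, 30, -23, 3, 31]
  [21, -34, -37, -31, -31, 34] -> [-21, 34, 37, 31, 31, -34] -> [-21, 34, 37, 31, -34]
  [17, -34, -33, 14, 15, -11, 37, -27, -45] -> [-17, 34, 33, -14, -15, 11, -37, 27, 45] -> [-17, 34, 33, -14, -15, 11, -37, 27, 45]
  [15, 28, -37, -9, 39, 10, -43, 50, -1, -20] -> [-15, -28, 37, 9, -39, -10, 43, -50, 1, 20] -> [-15, -28, 37, 9, -39, -10, 43, -50, 1, 20]
  [18, 23, 44, 27, -16, -30, 13, -27] -> [-18, -23, -44, -27, 16, 30, -13, 27] -> [-18, -23, -44, -27, 16, 30, -13, 27]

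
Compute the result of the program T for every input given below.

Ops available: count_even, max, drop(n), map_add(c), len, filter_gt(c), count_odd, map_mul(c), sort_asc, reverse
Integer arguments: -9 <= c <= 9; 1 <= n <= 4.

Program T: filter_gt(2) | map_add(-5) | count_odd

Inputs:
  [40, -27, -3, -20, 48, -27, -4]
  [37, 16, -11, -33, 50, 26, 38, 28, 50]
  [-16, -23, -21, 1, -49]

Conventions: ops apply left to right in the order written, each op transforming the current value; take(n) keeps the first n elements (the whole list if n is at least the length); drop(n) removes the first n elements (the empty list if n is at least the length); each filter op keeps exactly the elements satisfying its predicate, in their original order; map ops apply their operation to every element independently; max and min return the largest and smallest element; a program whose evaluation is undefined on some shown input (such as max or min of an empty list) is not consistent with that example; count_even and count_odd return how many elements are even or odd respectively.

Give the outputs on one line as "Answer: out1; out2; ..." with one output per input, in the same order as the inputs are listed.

Execution, op by op:
  [40, -27, -3, -20, 48, -27, -4] -> [40, 48] -> [35, 43] -> 2
  [37, 16, -11, -33, 50, 26, 38, 28, 50] -> [37, 16, 50, 26, 38, 28, 50] -> [32, 11, 45, 21, 33, 23, 45] -> 6
  [-16, -23, -21, 1, -49] -> [] -> [] -> 0

2; 6; 0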